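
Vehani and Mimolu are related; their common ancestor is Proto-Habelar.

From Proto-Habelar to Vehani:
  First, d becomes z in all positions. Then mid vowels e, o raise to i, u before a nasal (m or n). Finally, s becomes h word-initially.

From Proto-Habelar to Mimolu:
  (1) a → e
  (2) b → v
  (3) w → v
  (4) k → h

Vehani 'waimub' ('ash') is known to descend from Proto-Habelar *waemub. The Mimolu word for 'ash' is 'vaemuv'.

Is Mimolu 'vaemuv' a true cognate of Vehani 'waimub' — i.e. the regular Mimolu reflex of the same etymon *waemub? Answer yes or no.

no

Derive the expected Mimolu reflex of *waemub:
Mimolu: start from *waemub.
  rule 1 (vowel merger): waemub → weemub
  rule 2 (unconditioned shift): weemub → weemuv
  rule 3 (unconditioned shift): weemuv → veemuv
  rule 4: no change — veemuv
  ⇒ Mimolu veemuv
The regular Mimolu reflex would be 'veemuv', but the attested form is 'vaemuv'. The correspondence is irregular, so they are not cognates (the Mimolu form has a different source).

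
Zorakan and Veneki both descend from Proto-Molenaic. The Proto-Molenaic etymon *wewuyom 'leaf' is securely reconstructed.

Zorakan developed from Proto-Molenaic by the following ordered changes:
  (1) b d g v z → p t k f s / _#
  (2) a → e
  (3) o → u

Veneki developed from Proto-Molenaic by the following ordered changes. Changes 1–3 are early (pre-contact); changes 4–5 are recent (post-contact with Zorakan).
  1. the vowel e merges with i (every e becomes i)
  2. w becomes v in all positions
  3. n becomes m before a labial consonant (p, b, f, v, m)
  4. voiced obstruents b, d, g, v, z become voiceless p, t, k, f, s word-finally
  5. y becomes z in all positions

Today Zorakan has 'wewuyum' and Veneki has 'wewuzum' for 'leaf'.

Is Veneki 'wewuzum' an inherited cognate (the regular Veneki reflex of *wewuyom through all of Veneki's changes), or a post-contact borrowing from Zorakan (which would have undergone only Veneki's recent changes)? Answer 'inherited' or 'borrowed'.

If inherited, *wewuyom would pass through all of Veneki's changes:
Veneki: *wewuyom
  wewuyom → wiwuyom   [vowel merger]
  wiwuyom → vivuyom   [unconditioned shift]
  vivuyom (rule 3 does not apply)
  vivuyom (rule 4 does not apply)
  vivuyom → vivuzom   [unconditioned shift]
  giving Veneki vivuzom.
If borrowed from Zorakan 'wewuyum' after the early changes, it would undergo only the recent ones:
  rule 4 (final devoicing): no change (wewuyum)
  rule 5 (unconditioned shift): wewuyum → wewuzum
  ⇒ as a loan: wewuzum
Veneki 'wewuzum' matches the loan outcome 'wewuzum', not the inherited 'vivuzom' — it skipped the early Veneki changes, so it was borrowed from Zorakan.

borrowed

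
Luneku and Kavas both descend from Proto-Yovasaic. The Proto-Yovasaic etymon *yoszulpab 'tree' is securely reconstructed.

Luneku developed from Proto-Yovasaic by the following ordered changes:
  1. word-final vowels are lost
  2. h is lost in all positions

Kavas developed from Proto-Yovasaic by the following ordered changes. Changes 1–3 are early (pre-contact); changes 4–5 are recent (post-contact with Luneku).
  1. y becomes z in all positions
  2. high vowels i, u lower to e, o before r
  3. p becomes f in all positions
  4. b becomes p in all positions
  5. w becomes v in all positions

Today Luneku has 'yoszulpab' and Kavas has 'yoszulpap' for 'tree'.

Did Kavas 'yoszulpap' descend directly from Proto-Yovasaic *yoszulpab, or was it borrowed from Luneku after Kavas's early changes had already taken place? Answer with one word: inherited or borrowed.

If inherited, *yoszulpab would pass through all of Kavas's changes:
Kavas: *yoszulpab > zoszulpab > zoszulfab > zoszulfap  (by unconditioned shift, unconditioned shift, unconditioned shift)
If borrowed from Luneku 'yoszulpab' after the early changes, it would undergo only the recent ones:
  rule 4 (unconditioned shift): yoszulpab → yoszulpap
  rule 5 (unconditioned shift): no change (yoszulpap)
  ⇒ as a loan: yoszulpap
Kavas 'yoszulpap' matches the loan outcome 'yoszulpap', not the inherited 'zoszulfap' — it skipped the early Kavas changes, so it was borrowed from Luneku.

borrowed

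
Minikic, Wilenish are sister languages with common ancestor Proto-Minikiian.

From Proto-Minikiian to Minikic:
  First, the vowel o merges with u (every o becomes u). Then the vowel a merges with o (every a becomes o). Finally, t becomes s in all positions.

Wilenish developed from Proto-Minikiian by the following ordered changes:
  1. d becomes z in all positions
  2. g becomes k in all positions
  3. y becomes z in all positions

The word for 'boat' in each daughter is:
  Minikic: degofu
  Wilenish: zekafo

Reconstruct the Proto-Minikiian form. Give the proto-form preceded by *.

Position 3: Minikic has g, Wilenish has k. Minikic preserves g here (none of its changes turn any other segment into g), so the proto-segment is *g.
Position 1: Minikic has d, Wilenish has z. Minikic preserves d here (none of its changes turn any other segment into d), so the proto-segment is *d.
This points to *degafo. Verify forward in each daughter:
Minikic: *degafo
  degafo → degafu   [vowel merger]
  degafu → degofu   [vowel merger]
  degofu (rule 3 does not apply)
  giving Minikic degofu.
Wilenish: start from *degafo.
  rule 1 (unconditioned shift): degafo → zegafo
  rule 2 (unconditioned shift): zegafo → zekafo
  rule 3: no change — zekafo
  ⇒ Wilenish zekafo
Only *degafo yields all of Minikic degofu, Wilenish zekafo.

*degafo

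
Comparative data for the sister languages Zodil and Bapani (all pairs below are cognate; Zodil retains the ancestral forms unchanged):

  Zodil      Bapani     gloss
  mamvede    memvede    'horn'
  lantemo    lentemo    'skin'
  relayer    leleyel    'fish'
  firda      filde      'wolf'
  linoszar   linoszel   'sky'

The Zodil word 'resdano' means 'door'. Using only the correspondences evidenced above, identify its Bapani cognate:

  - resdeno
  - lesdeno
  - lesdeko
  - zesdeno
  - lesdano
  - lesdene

lesdeno

relayer ~ leleyel — Zodil r corresponds to Bapani l word-initially before a front vowel.
lantemo ~ lentemo — Zodil a corresponds to Bapani e after a consonant, before a nasal.
Applying these to Zodil 'resdano':
  resdano → lesdano   (r→l word-initially before a front vowel)
  lesdano → lesdeno   (a→e after a consonant, before a nasal)
So the Bapani cognate is 'lesdeno'.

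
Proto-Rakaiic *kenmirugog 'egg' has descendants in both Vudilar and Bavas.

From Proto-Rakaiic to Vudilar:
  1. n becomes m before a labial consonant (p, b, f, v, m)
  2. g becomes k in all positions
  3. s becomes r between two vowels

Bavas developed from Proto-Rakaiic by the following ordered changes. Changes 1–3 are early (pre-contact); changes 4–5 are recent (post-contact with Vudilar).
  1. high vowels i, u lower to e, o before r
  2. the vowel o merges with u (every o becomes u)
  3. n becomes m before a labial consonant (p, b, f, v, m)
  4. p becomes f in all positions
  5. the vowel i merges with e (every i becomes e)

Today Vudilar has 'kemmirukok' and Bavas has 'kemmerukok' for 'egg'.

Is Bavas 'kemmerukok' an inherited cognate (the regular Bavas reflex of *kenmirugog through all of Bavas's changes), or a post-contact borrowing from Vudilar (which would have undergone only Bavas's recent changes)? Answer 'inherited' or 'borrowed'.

borrowed

If inherited, *kenmirugog would pass through all of Bavas's changes:
Bavas: start from *kenmirugog.
  rule 1 (pre-rhotic lowering): kenmirugog → kenmerugog
  rule 2 (vowel merger): kenmerugog → kenmerugug
  rule 3 (nasal place assimilation): kenmerugug → kemmerugug
  rule 4: no change — kemmerugug
  rule 5: no change — kemmerugug
  ⇒ Bavas kemmerugug
If borrowed from Vudilar 'kemmirukok' after the early changes, it would undergo only the recent ones:
  rule 4 (unconditioned shift): no change (kemmirukok)
  rule 5 (vowel merger): kemmirukok → kemmerukok
  ⇒ as a loan: kemmerukok
Bavas 'kemmerukok' matches the loan outcome 'kemmerukok', not the inherited 'kemmerugug' — it skipped the early Bavas changes, so it was borrowed from Vudilar.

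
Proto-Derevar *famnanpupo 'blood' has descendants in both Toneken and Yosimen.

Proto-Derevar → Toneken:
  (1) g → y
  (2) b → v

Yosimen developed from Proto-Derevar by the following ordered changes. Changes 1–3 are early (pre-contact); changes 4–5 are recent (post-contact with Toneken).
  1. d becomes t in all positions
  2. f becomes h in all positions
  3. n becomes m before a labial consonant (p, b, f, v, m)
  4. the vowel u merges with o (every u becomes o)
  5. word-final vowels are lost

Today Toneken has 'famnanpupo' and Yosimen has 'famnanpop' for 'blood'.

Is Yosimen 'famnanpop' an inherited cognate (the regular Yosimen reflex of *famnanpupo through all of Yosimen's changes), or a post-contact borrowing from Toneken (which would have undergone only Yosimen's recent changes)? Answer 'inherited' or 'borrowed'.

If inherited, *famnanpupo would pass through all of Yosimen's changes:
Yosimen: *famnanpupo > hamnanpupo > hamnampupo > hamnampopo > hamnampop  (by unconditioned shift, nasal place assimilation, vowel merger, apocope)
If borrowed from Toneken 'famnanpupo' after the early changes, it would undergo only the recent ones:
  rule 4 (vowel merger): famnanpupo → famnanpopo
  rule 5 (apocope): famnanpopo → famnanpop
  ⇒ as a loan: famnanpop
Yosimen 'famnanpop' matches the loan outcome 'famnanpop', not the inherited 'hamnampop' — it skipped the early Yosimen changes, so it was borrowed from Toneken.

borrowed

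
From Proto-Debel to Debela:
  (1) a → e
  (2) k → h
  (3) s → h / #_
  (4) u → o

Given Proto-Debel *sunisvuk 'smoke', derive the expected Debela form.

Debela: *sunisvuk
  sunisvuk (rule 1 does not apply)
  sunisvuk → sunisvuh   [unconditioned shift]
  sunisvuh → hunisvuh   [debuccalisation]
  hunisvuh → honisvoh   [vowel merger]
  giving Debela honisvoh.

honisvoh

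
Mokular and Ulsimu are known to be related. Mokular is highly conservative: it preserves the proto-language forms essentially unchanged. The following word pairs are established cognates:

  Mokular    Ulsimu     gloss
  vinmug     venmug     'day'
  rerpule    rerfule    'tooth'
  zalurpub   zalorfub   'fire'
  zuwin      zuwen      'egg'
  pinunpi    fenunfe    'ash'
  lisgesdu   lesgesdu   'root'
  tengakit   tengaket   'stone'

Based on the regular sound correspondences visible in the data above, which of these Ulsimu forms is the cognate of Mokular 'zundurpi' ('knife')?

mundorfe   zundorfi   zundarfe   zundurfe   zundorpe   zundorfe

zalurpub ~ zalorfub — Mokular u corresponds to Ulsimu o after a consonant, before r.
pinunpi ~ fenunfe — Mokular p corresponds to Ulsimu f after a consonant, before a front vowel.
pinunpi ~ fenunfe — Mokular i corresponds to Ulsimu e word-finally.
Applying these to Mokular 'zundurpi':
  zundurpi → zundorpi   (u→o after a consonant, before r)
  zundorpi → zundorfi   (p→f after a consonant, before a front vowel)
  zundorfi → zundorfe   (i→e word-finally)
So the Ulsimu cognate is 'zundorfe'.

zundorfe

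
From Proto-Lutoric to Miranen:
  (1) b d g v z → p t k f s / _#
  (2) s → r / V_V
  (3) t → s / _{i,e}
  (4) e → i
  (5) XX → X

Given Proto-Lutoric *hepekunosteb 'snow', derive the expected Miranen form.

Miranen: start from *hepekunosteb.
  rule 1 (final devoicing): hepekunosteb → hepekunostep
  rule 2: no change — hepekunostep
  rule 3 (palatalisation): hepekunostep → hepekunossep
  rule 4 (vowel merger): hepekunossep → hipikunossip
  rule 5 (degemination): hipikunossip → hipikunosip
  ⇒ Miranen hipikunosip

hipikunosip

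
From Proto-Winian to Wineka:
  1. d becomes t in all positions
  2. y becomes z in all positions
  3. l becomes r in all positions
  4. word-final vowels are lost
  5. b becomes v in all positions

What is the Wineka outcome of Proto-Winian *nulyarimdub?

Wineka: *nulyarimdub
  nulyarimdub → nulyarimtub   [unconditioned shift]
  nulyarimtub → nulzarimtub   [unconditioned shift]
  nulzarimtub → nurzarimtub   [unconditioned shift]
  nurzarimtub (rule 4 does not apply)
  nurzarimtub → nurzarimtuv   [unconditioned shift]
  giving Wineka nurzarimtuv.

nurzarimtuv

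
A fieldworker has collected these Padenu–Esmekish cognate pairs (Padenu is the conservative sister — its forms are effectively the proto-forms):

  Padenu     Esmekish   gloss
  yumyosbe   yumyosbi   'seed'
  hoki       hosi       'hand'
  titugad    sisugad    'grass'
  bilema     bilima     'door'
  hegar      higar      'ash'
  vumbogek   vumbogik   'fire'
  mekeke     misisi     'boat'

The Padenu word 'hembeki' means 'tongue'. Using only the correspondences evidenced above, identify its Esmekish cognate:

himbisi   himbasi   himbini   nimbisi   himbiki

bilema ~ bilima — Padenu e corresponds to Esmekish i after a consonant, before a nasal.
hegar ~ higar, vumbogek ~ vumbogik — Padenu e corresponds to Esmekish i after a consonant, before a consonant other than r, m, n, p, b, f, v.
hoki ~ hosi — Padenu k corresponds to Esmekish s between vowels (before a front vowel).
Applying these to Padenu 'hembeki':
  hembeki → himbeki   (e→i after a consonant, before a nasal)
  himbeki → himbiki   (e→i after a consonant, before a consonant other than r, m, n, p, b, f, v)
  himbiki → himbisi   (k→s between vowels (before a front vowel))
So the Esmekish cognate is 'himbisi'.

himbisi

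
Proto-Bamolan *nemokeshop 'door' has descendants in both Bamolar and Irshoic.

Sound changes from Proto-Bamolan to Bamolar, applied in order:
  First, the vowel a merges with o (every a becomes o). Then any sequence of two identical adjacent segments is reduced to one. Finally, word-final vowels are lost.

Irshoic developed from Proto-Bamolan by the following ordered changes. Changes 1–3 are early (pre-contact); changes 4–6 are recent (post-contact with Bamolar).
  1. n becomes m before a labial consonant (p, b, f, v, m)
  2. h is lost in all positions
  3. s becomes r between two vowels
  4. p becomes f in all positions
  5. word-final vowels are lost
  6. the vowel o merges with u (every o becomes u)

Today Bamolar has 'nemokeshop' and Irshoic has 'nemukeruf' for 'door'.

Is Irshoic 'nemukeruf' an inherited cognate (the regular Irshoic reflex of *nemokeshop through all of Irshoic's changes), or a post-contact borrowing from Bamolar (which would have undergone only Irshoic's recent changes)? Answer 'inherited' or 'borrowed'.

inherited

If inherited, *nemokeshop would pass through all of Irshoic's changes:
Irshoic: *nemokeshop
  nemokeshop (rule 1 does not apply)
  nemokeshop → nemokesop   [h-loss]
  nemokesop → nemokerop   [rhotacism]
  nemokerop → nemokerof   [unconditioned shift]
  nemokerof (rule 5 does not apply)
  nemokerof → nemukeruf   [vowel merger]
  giving Irshoic nemukeruf.
If borrowed from Bamolar 'nemokeshop' after the early changes, it would undergo only the recent ones:
  rule 4 (unconditioned shift): nemokeshop → nemokeshof
  rule 5 (apocope): no change (nemokeshof)
  rule 6 (vowel merger): nemokeshof → nemukeshuf
  ⇒ as a loan: nemukeshuf
Irshoic 'nemukeruf' matches the inherited outcome exactly, so it is an inherited cognate, not a loan.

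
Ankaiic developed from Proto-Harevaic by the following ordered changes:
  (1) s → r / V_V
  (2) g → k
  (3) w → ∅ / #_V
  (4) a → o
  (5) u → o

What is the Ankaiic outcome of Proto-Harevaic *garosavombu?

kororovombo

Ankaiic: *garosavombu
  garosavombu → garoravombu   [rhotacism]
  garoravombu → karoravombu   [unconditioned shift]
  karoravombu (rule 3 does not apply)
  karoravombu → kororovombu   [vowel merger]
  kororovombu → kororovombo   [vowel merger]
  giving Ankaiic kororovombo.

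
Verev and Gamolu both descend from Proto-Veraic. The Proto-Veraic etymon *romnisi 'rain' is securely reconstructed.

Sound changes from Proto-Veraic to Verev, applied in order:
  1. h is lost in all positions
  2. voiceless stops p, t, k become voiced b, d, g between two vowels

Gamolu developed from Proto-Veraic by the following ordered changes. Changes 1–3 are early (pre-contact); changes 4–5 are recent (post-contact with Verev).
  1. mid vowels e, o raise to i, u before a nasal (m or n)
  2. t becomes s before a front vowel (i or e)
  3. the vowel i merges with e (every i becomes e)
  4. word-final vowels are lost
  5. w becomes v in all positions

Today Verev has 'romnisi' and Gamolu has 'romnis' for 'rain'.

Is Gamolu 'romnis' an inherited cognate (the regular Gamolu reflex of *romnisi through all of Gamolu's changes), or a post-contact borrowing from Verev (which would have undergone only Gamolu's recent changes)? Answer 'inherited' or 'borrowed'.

If inherited, *romnisi would pass through all of Gamolu's changes:
Gamolu: *romnisi > rumnisi > rumnese > rumnes  (by pre-nasal raising, vowel merger, apocope)
If borrowed from Verev 'romnisi' after the early changes, it would undergo only the recent ones:
  rule 4 (apocope): romnisi → romnis
  rule 5 (unconditioned shift): no change (romnis)
  ⇒ as a loan: romnis
Gamolu 'romnis' matches the loan outcome 'romnis', not the inherited 'rumnes' — it skipped the early Gamolu changes, so it was borrowed from Verev.

borrowed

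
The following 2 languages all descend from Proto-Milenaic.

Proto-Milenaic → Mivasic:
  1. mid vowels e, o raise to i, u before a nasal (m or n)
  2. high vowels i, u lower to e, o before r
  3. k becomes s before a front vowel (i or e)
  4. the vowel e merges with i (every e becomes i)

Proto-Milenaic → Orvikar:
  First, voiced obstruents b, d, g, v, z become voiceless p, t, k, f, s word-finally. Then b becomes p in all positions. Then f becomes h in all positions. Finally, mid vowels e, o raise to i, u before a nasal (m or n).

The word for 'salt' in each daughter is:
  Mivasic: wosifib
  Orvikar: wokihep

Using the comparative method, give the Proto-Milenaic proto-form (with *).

*wokifeb

Position 7: Mivasic has b, Orvikar has p. Mivasic preserves b here (none of its changes turn any other segment into b), so the proto-segment is *b.
Position 6: Mivasic has i, Orvikar has e. Orvikar preserves e here (none of its changes turn any other segment into e), so the proto-segment is *e.
Verify the candidate proto-form against each daughter:
Mivasic: *wokifeb
  wokifeb (rule 1 does not apply)
  wokifeb (rule 2 does not apply)
  wokifeb → wosifeb   [palatalisation]
  wosifeb → wosifib   [vowel merger]
  giving Mivasic wosifib.
Orvikar: *wokifeb
  wokifeb → wokifep   [final devoicing]
  wokifep (rule 2 does not apply)
  wokifep → wokihep   [unconditioned shift]
  wokihep (rule 4 does not apply)
  giving Orvikar wokihep.
Only *wokifeb yields all of Mivasic wosifib, Orvikar wokihep.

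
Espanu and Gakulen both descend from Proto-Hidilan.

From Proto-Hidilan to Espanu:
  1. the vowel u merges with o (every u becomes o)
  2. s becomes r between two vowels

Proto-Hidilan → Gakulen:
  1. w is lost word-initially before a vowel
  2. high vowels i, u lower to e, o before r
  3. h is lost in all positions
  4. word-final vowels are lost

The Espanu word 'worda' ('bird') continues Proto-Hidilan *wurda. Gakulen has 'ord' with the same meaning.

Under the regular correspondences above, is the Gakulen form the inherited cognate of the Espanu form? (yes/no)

yes

Derive the expected Gakulen reflex of *wurda:
Gakulen: start from *wurda.
  rule 1 (glide loss): wurda → urda
  rule 2 (pre-rhotic lowering): urda → orda
  rule 3: no change — orda
  rule 4 (apocope): orda → ord
  ⇒ Gakulen ord
Gakulen 'ord' matches the regular reflex exactly, so the pair is cognate.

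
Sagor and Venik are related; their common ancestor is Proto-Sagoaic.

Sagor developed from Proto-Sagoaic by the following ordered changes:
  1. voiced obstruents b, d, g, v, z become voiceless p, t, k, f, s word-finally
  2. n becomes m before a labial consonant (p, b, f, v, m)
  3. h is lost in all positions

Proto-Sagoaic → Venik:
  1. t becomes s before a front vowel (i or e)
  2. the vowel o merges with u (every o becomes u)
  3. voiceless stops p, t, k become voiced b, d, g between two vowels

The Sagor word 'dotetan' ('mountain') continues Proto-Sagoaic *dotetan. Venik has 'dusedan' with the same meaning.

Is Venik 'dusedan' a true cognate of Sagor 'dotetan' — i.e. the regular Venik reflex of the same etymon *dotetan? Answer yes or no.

yes

Derive the expected Venik reflex of *dotetan:
Venik: *dotetan
  dotetan → dosetan   [palatalisation]
  dosetan → dusetan   [vowel merger]
  dusetan → dusedan   [intervocalic voicing]
  giving Venik dusedan.
Venik 'dusedan' matches the regular reflex exactly, so the pair is cognate.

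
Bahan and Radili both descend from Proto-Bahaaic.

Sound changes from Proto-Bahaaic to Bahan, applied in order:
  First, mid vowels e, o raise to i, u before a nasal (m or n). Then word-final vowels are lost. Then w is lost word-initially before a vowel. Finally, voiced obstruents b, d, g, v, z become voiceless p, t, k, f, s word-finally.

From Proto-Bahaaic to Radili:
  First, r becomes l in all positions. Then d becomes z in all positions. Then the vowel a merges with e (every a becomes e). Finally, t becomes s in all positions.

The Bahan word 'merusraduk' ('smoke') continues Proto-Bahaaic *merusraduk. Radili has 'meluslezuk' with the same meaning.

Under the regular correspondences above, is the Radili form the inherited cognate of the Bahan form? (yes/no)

Derive the expected Radili reflex of *merusraduk:
Radili: *merusraduk > melusladuk > meluslazuk > meluslezuk  (by unconditioned shift, unconditioned shift, vowel merger)
Radili 'meluslezuk' matches the regular reflex exactly, so the pair is cognate.

yes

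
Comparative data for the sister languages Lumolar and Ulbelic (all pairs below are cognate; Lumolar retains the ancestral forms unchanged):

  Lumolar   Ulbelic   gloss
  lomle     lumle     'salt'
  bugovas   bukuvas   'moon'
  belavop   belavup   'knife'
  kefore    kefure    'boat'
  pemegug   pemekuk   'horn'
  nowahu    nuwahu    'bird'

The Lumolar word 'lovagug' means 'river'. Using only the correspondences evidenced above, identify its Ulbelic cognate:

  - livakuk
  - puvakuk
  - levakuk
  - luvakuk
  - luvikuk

luvakuk

bugovas ~ bukuvas — Lumolar o corresponds to Ulbelic u after a consonant, before a labial obstruent.
pemegug ~ pemekuk — Lumolar g corresponds to Ulbelic k between vowels (before a back vowel).
pemegug ~ pemekuk — Lumolar g corresponds to Ulbelic k word-finally.
Applying these to Lumolar 'lovagug':
  lovagug → luvagug   (o→u after a consonant, before a labial obstruent)
  luvagug → luvakug   (g→k between vowels (before a back vowel))
  luvakug → luvakuk   (g→k word-finally)
So the Ulbelic cognate is 'luvakuk'.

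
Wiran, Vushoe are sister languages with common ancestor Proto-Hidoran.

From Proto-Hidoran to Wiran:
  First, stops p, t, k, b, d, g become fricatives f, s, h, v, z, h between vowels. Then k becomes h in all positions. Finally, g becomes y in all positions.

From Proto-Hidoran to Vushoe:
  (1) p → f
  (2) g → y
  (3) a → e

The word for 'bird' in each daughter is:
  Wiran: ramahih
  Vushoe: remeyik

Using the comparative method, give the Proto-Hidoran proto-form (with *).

Position 7: Wiran has h, Vushoe has k. Vushoe preserves k here (none of its changes turn any other segment into k), so the proto-segment is *k.
Position 5: Wiran has h, Vushoe has y. Taking the neighbouring segments as reconstructed: Wiran h could go back to *k or *g or *h; Vushoe y could go back to *g or *y — the one source consistent with every daughter is *g.
Position 2: Wiran has a, Vushoe has e. Wiran preserves a here (none of its changes turn any other segment into a), so the proto-segment is *a.
Continuing position by position gives *ramagik; check it forward:
Wiran: start from *ramagik.
  rule 1 (intervocalic lenition): ramagik → ramahik
  rule 2 (unconditioned shift): ramahik → ramahih
  rule 3: no change — ramahih
  ⇒ Wiran ramahih
Vushoe: *ramagik
  ramagik (rule 1 does not apply)
  ramagik → ramayik   [unconditioned shift]
  ramayik → remeyik   [vowel merger]
  giving Vushoe remeyik.
No other proto-form is consistent with every reflex, so the reconstruction is *ramagik.

*ramagik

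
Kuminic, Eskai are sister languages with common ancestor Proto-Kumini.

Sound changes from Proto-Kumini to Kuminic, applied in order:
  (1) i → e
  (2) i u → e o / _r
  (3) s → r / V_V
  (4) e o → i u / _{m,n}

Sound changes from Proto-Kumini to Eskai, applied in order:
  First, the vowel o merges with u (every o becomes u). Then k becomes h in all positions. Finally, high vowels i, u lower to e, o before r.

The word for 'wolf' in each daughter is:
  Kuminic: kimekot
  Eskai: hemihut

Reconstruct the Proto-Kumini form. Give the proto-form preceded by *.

*kemikot

Position 6: Kuminic has o, Eskai has u. Taking the neighbouring segments as reconstructed: Kuminic o can only go back to *o; Eskai u could go back to *o or *u — the one source consistent with every daughter is *o.
Position 5: Kuminic has k, Eskai has h. Kuminic preserves k here (none of its changes turn any other segment into k), so the proto-segment is *k.
Position 4: Kuminic has e, Eskai has i. Eskai preserves i here (none of its changes turn any other segment into i), so the proto-segment is *i.
This points to *kemikot. Verify forward in each daughter:
Kuminic: *kemikot
  kemikot → kemekot   [vowel merger]
  kemekot (rule 2 does not apply)
  kemekot (rule 3 does not apply)
  kemekot → kimekot   [pre-nasal raising]
  giving Kuminic kimekot.
Eskai: *kemikot
  kemikot → kemikut   [vowel merger]
  kemikut → hemihut   [unconditioned shift]
  hemihut (rule 3 does not apply)
  giving Eskai hemihut.
*kemikot is the unique common source.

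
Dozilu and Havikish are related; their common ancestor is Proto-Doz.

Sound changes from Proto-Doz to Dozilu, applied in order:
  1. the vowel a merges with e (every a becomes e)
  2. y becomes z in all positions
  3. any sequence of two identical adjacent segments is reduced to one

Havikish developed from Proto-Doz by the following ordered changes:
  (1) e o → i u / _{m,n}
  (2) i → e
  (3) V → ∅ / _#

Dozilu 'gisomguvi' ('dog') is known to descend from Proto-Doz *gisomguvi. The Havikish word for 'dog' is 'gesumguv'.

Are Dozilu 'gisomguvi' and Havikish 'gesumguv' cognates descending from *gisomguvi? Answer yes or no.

Derive the expected Havikish reflex of *gisomguvi:
Havikish: *gisomguvi > gisumguvi > gesumguve > gesumguv  (by pre-nasal raising, vowel merger, apocope)
Havikish 'gesumguv' matches the regular reflex exactly, so the pair is cognate.

yes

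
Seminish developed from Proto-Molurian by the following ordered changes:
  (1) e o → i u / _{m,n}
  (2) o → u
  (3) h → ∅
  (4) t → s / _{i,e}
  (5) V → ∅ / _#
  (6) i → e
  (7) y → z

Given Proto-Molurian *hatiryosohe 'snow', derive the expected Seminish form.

aserzusu

Seminish: start from *hatiryosohe.
  rule 1: no change — hatiryosohe
  rule 2 (vowel merger): hatiryosohe → hatiryusuhe
  rule 3 (h-loss): hatiryusuhe → atiryusue
  rule 4 (palatalisation): atiryusue → asiryusue
  rule 5 (apocope): asiryusue → asiryusu
  rule 6 (vowel merger): asiryusu → aseryusu
  rule 7 (unconditioned shift): aseryusu → aserzusu
  ⇒ Seminish aserzusu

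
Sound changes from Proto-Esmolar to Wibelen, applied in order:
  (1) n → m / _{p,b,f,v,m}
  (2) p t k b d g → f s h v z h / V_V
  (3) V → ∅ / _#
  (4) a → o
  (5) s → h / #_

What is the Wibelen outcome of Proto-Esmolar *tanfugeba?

tomfuhev

Wibelen: *tanfugeba
  tanfugeba → tamfugeba   [nasal place assimilation]
  tamfugeba → tamfuheva   [intervocalic lenition]
  tamfuheva → tamfuhev   [apocope]
  tamfuhev → tomfuhev   [vowel merger]
  tomfuhev (rule 5 does not apply)
  giving Wibelen tomfuhev.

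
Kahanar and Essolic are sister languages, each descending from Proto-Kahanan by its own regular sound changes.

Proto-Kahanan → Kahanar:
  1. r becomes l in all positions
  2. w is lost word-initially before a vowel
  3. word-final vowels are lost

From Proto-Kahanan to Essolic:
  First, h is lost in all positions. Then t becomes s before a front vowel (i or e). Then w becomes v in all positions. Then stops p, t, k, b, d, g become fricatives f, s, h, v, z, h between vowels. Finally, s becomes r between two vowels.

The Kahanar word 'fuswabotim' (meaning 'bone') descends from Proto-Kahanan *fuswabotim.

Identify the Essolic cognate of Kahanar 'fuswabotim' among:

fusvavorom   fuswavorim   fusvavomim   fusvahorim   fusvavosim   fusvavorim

Essolic: *fuswabotim > fuswabosim > fusvabosim > fusvavosim > fusvavorim  (by palatalisation, unconditioned shift, intervocalic lenition, rhotacism)
Among the options, 'fusvavorim' alone shows every Essolic change applied in order.

fusvavorim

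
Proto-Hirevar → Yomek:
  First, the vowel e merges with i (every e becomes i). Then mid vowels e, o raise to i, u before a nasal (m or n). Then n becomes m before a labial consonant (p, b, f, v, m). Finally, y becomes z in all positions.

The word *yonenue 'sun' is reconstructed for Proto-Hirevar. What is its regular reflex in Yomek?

zuninui

Yomek: *yonenue
  yonenue → yoninui   [vowel merger]
  yoninui → yuninui   [pre-nasal raising]
  yuninui (rule 3 does not apply)
  yuninui → zuninui   [unconditioned shift]
  giving Yomek zuninui.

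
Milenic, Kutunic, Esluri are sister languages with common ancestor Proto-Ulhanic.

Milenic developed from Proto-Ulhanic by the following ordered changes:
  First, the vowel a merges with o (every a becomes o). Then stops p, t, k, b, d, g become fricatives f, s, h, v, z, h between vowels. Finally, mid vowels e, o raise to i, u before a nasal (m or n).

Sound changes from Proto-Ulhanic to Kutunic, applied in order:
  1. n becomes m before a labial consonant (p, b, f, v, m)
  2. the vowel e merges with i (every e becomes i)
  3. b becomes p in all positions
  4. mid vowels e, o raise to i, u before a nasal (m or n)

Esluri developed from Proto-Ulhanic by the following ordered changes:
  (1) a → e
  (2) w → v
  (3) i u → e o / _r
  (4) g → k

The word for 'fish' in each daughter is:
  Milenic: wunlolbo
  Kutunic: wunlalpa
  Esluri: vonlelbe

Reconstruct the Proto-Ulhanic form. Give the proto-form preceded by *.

Position 1: Milenic has w, Kutunic has w, Esluri has v. Milenic preserves w here (none of its changes turn any other segment into w), so the proto-segment is *w.
Position 2: Milenic has u, Kutunic has u, Esluri has o. Taking the neighbouring segments as reconstructed: Milenic u could go back to *a or *o or *u; Kutunic u could go back to *o or *u; Esluri o can only go back to *o — the one source consistent with every daughter is *o.
Continuing position by position gives *wonlalba; check it forward:
Milenic: *wonlalba > wonlolbo > wunlolbo  (by vowel merger, pre-nasal raising)
Kutunic: *wonlalba
  wonlalba (rule 1 does not apply)
  wonlalba (rule 2 does not apply)
  wonlalba → wonlalpa   [unconditioned shift]
  wonlalpa → wunlalpa   [pre-nasal raising]
  giving Kutunic wunlalpa.
Esluri: *wonlalba > wonlelbe > vonlelbe  (by vowel merger, unconditioned shift)
*wonlalba is the unique common source.

*wonlalba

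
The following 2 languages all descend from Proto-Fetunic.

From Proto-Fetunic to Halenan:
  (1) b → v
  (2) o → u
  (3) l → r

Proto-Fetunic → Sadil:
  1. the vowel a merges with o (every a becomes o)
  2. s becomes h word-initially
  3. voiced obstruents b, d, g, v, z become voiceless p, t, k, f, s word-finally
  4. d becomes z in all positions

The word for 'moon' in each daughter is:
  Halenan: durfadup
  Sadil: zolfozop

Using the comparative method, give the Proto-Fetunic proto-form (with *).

Position 7: Halenan has u, Sadil has o. Taking the neighbouring segments as reconstructed: Halenan u could go back to *o or *u; Sadil o could go back to *a or *o — the one source consistent with every daughter is *o.
Position 6: Halenan has d, Sadil has z. Halenan preserves d here (none of its changes turn any other segment into d), so the proto-segment is *d.
This points to *dolfadop. Verify forward in each daughter:
Halenan: start from *dolfadop.
  rule 1: no change — dolfadop
  rule 2 (vowel merger): dolfadop → dulfadup
  rule 3 (unconditioned shift): dulfadup → durfadup
  ⇒ Halenan durfadup
Sadil: *dolfadop > dolfodop > zolfozop  (by vowel merger, unconditioned shift)
No other proto-form is consistent with every reflex, so the reconstruction is *dolfadop.

*dolfadop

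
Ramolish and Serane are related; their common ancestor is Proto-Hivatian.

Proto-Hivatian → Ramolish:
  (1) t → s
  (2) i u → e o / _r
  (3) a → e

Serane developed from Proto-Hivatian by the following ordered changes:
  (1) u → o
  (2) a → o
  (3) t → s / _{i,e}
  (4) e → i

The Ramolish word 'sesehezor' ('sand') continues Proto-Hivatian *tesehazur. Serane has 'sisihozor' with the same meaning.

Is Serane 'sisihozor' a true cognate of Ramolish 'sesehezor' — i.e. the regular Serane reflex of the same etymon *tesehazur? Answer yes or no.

Derive the expected Serane reflex of *tesehazur:
Serane: *tesehazur
  tesehazur → tesehazor   [vowel merger]
  tesehazor → tesehozor   [vowel merger]
  tesehozor → sesehozor   [palatalisation]
  sesehozor → sisihozor   [vowel merger]
  giving Serane sisihozor.
Serane 'sisihozor' matches the regular reflex exactly, so the pair is cognate.

yes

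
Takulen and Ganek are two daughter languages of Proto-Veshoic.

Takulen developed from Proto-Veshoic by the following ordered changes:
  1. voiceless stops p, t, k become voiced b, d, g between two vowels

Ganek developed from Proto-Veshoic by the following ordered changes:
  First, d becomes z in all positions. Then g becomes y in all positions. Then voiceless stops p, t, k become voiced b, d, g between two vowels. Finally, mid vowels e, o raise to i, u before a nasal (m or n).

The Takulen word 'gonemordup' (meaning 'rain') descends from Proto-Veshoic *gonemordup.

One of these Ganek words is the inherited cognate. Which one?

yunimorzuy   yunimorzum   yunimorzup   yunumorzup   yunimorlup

Ganek: start from *gonemordup.
  rule 1 (unconditioned shift): gonemordup → gonemorzup
  rule 2 (unconditioned shift): gonemorzup → yonemorzup
  rule 3: no change — yonemorzup
  rule 4 (pre-nasal raising): yonemorzup → yunimorzup
  ⇒ Ganek yunimorzup

yunimorzup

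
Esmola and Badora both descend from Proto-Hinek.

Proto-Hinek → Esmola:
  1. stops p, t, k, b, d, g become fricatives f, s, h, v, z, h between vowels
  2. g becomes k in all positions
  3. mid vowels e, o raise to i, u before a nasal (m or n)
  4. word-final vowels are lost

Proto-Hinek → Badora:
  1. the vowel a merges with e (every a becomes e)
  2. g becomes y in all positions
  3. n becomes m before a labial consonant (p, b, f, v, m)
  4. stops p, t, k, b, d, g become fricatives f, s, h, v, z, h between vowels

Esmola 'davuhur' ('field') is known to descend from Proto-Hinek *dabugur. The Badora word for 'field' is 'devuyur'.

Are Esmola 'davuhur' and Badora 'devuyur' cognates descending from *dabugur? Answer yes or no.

Derive the expected Badora reflex of *dabugur:
Badora: *dabugur > debugur > debuyur > devuyur  (by vowel merger, unconditioned shift, intervocalic lenition)
Badora 'devuyur' matches the regular reflex exactly, so the pair is cognate.

yes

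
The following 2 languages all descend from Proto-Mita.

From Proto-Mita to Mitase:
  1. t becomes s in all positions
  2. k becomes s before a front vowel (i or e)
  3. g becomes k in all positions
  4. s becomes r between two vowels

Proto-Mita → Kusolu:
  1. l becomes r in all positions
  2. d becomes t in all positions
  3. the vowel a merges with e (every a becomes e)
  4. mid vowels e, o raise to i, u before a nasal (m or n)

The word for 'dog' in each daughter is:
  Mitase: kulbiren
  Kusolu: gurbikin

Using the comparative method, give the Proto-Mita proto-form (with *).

Position 7: Mitase has e, Kusolu has i. Mitase preserves e here (none of its changes turn any other segment into e), so the proto-segment is *e.
Position 6: Mitase has r, Kusolu has k. Kusolu preserves k here (none of its changes turn any other segment into k), so the proto-segment is *k.
Position 3: Mitase has l, Kusolu has r. Mitase preserves l here (none of its changes turn any other segment into l), so the proto-segment is *l.
Continuing position by position gives *gulbiken; check it forward:
Mitase: *gulbiken > gulbisen > kulbisen > kulbiren  (by palatalisation, unconditioned shift, rhotacism)
Kusolu: start from *gulbiken.
  rule 1 (unconditioned shift): gulbiken → gurbiken
  rule 2: no change — gurbiken
  rule 3: no change — gurbiken
  rule 4 (pre-nasal raising): gurbiken → gurbikin
  ⇒ Kusolu gurbikin
Only *gulbiken yields all of Mitase kulbiren, Kusolu gurbikin.

*gulbiken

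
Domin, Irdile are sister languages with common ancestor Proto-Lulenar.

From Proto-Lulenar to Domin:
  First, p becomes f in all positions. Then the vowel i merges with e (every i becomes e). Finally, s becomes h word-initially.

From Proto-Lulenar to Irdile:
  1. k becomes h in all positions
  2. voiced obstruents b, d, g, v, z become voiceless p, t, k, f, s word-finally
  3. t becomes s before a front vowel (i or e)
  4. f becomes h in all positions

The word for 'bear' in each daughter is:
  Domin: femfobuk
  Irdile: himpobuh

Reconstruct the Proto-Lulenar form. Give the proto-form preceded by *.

*fimpobuk

Position 2: Domin has e, Irdile has i. Irdile preserves i here (none of its changes turn any other segment into i), so the proto-segment is *i.
Position 8: Domin has k, Irdile has h. Domin preserves k here (none of its changes turn any other segment into k), so the proto-segment is *k.
Verify the candidate proto-form against each daughter:
Domin: *fimpobuk
  fimpobuk → fimfobuk   [unconditioned shift]
  fimfobuk → femfobuk   [vowel merger]
  femfobuk (rule 3 does not apply)
  giving Domin femfobuk.
Irdile: *fimpobuk
  fimpobuk → fimpobuh   [unconditioned shift]
  fimpobuh (rule 2 does not apply)
  fimpobuh (rule 3 does not apply)
  fimpobuh → himpobuh   [unconditioned shift]
  giving Irdile himpobuh.
Only *fimpobuk yields all of Domin femfobuk, Irdile himpobuh.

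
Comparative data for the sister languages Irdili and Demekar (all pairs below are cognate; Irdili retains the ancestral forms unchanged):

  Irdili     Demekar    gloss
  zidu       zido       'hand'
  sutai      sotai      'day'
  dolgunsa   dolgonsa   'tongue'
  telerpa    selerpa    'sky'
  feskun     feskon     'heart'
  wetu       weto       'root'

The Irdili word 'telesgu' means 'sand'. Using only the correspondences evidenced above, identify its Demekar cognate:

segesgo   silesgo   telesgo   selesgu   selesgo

selesgo

telerpa ~ selerpa — Irdili t corresponds to Demekar s word-initially before a front vowel.
zidu ~ zido, wetu ~ weto — Irdili u corresponds to Demekar o word-finally.
Applying these to Irdili 'telesgu':
  telesgu → selesgu   (t→s word-initially before a front vowel)
  selesgu → selesgo   (u→o word-finally)
So the Demekar cognate is 'selesgo'.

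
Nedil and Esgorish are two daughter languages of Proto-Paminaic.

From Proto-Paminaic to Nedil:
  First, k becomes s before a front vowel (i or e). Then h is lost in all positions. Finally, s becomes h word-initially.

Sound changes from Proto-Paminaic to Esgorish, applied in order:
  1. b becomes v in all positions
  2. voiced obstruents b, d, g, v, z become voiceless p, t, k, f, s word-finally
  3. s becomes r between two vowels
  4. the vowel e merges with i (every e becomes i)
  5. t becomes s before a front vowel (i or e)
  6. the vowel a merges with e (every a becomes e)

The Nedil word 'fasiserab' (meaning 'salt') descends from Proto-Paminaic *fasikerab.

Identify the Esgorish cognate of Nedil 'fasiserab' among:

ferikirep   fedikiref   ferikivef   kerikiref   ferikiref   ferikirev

Esgorish: *fasikerab
  fasikerab → fasikerav   [unconditioned shift]
  fasikerav → fasikeraf   [final devoicing]
  fasikeraf → farikeraf   [rhotacism]
  farikeraf → farikiraf   [vowel merger]
  farikiraf (rule 5 does not apply)
  farikiraf → ferikiref   [vowel merger]
  giving Esgorish ferikiref.
Among the options, 'ferikiref' alone shows every Esgorish change applied in order.

ferikiref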